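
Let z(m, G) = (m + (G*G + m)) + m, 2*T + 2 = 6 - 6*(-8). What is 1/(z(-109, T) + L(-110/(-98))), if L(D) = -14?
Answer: 1/335 ≈ 0.0029851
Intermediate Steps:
T = 26 (T = -1 + (6 - 6*(-8))/2 = -1 + (6 + 48)/2 = -1 + (½)*54 = -1 + 27 = 26)
z(m, G) = G² + 3*m (z(m, G) = (m + (G² + m)) + m = (m + (m + G²)) + m = (G² + 2*m) + m = G² + 3*m)
1/(z(-109, T) + L(-110/(-98))) = 1/((26² + 3*(-109)) - 14) = 1/((676 - 327) - 14) = 1/(349 - 14) = 1/335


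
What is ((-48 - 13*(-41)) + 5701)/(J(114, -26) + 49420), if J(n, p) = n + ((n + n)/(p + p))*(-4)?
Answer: 40209/322085 ≈ 0.12484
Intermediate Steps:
J(n, p) = n - 4*n/p (J(n, p) = n + ((2*n)/((2*p)))*(-4) = n + ((2*n)*(1/(2*p)))*(-4) = n + (n/p)*(-4) = n - 4*n/p)
((-48 - 13*(-41)) + 5701)/(J(114, -26) + 49420) = ((-48 - 13*(-41)) + 5701)/(114*(-4 - 26)/(-26) + 49420) = ((-48 + 533) + 5701)/(114*(-1/26)*(-30) + 49420) = (485 + 5701)/(1710/13 + 49420) = 6186/(644170/13) = 6186*(13/644170) = 40209/322085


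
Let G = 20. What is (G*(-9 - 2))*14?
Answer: -3080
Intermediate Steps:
(G*(-9 - 2))*14 = (20*(-9 - 2))*14 = (20*(-11))*14 = -220*14 = -3080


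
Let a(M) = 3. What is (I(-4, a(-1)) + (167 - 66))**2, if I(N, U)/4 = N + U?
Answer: 9409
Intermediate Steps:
I(N, U) = 4*N + 4*U (I(N, U) = 4*(N + U) = 4*N + 4*U)
(I(-4, a(-1)) + (167 - 66))**2 = ((4*(-4) + 4*3) + (167 - 66))**2 = ((-16 + 12) + 101)**2 = (-4 + 101)**2 = 97**2 = 9409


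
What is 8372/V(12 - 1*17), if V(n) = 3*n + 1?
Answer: -598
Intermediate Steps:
V(n) = 1 + 3*n
8372/V(12 - 1*17) = 8372/(1 + 3*(12 - 1*17)) = 8372/(1 + 3*(12 - 17)) = 8372/(1 + 3*(-5)) = 8372/(1 - 15) = 8372/(-14) = 8372*(-1/14) = -598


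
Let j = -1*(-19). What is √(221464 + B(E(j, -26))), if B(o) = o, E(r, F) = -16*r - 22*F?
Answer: 2*√55433 ≈ 470.88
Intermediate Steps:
j = 19
E(r, F) = -22*F - 16*r
√(221464 + B(E(j, -26))) = √(221464 + (-22*(-26) - 16*19)) = √(221464 + (572 - 304)) = √(221464 + 268) = √221732 = 2*√55433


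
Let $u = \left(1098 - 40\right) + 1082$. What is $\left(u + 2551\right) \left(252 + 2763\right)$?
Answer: $14143365$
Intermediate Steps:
$u = 2140$ ($u = 1058 + 1082 = 2140$)
$\left(u + 2551\right) \left(252 + 2763\right) = \left(2140 + 2551\right) \left(252 + 2763\right) = 4691 \cdot 3015 = 14143365$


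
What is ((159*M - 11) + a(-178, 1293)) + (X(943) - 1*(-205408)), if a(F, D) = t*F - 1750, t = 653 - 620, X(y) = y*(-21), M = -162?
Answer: 152212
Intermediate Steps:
X(y) = -21*y
t = 33
a(F, D) = -1750 + 33*F (a(F, D) = 33*F - 1750 = -1750 + 33*F)
((159*M - 11) + a(-178, 1293)) + (X(943) - 1*(-205408)) = ((159*(-162) - 11) + (-1750 + 33*(-178))) + (-21*943 - 1*(-205408)) = ((-25758 - 11) + (-1750 - 5874)) + (-19803 + 205408) = (-25769 - 7624) + 185605 = -33393 + 185605 = 152212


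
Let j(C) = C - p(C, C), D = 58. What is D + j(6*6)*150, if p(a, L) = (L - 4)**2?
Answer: -148142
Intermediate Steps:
p(a, L) = (-4 + L)**2
j(C) = C - (-4 + C)**2
D + j(6*6)*150 = 58 + (6*6 - (-4 + 6*6)**2)*150 = 58 + (36 - (-4 + 36)**2)*150 = 58 + (36 - 1*32**2)*150 = 58 + (36 - 1*1024)*150 = 58 + (36 - 1024)*150 = 58 - 988*150 = 58 - 148200 = -148142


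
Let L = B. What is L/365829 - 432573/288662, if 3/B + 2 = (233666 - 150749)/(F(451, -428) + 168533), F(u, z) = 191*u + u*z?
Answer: -2129768736919777/1421212526989750 ≈ -1.4986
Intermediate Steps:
B = -184938/40375 (B = 3/(-2 + (233666 - 150749)/(451*(191 - 428) + 168533)) = 3/(-2 + 82917/(451*(-237) + 168533)) = 3/(-2 + 82917/(-106887 + 168533)) = 3/(-2 + 82917/61646) = 3/(-40375/61646) = 3*(-61646/40375) = -184938/40375 ≈ -4.5805)
L = -184938/40375 ≈ -4.5805
L/365829 - 432573/288662 = -184938/40375/365829 - 432573/288662 = -184938/40375*1/365829 - 432573*1/288662 = -61646/4923448625 - 432573/288662 = -2129768736919777/1421212526989750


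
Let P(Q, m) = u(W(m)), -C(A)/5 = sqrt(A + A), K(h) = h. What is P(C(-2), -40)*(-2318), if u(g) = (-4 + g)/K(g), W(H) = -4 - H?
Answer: -18544/9 ≈ -2060.4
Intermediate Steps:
C(A) = -5*sqrt(2)*sqrt(A) (C(A) = -5*sqrt(A + A) = -5*sqrt(2)*sqrt(A))
u(g) = (-4 + g)/g
P(Q, m) = (-8 - m)/(-4 - m) (P(Q, m) = (-4 + (-4 - m))/(-4 - m) = (-8 - m)/(-4 - m))
P(C(-2), -40)*(-2318) = ((8 - 40)/(4 - 40))*(-2318) = (-32/(-36))*(-2318) = -1/36*(-32)*(-2318) = (8/9)*(-2318) = -18544/9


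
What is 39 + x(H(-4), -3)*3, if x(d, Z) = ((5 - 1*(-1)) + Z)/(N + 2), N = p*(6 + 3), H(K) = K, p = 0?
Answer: 87/2 ≈ 43.500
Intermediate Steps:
N = 0 (N = 0*(6 + 3) = 0*9 = 0)
x(d, Z) = 3 + Z/2 (x(d, Z) = ((5 - 1*(-1)) + Z)/(0 + 2) = ((5 + 1) + Z)/2 = (6 + Z)*(1/2) = 3 + Z/2)
39 + x(H(-4), -3)*3 = 39 + (3 + (1/2)*(-3))*3 = 39 + (3 - 3/2)*3 = 39 + (3/2)*3 = 39 + 9/2 = 87/2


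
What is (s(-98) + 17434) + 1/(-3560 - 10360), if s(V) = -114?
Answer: 241094399/13920 ≈ 17320.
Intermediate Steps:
(s(-98) + 17434) + 1/(-3560 - 10360) = (-114 + 17434) + 1/(-3560 - 10360) = 17320 + 1/(-13920) = 17320 - 1/13920 = 241094399/13920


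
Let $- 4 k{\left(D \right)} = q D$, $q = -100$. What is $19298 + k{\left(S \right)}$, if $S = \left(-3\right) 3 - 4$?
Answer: $18973$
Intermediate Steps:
$S = -13$ ($S = -9 - 4 = -13$)
$k{\left(D \right)} = 25 D$ ($k{\left(D \right)} = - \frac{\left(-100\right) D}{4} = 25 D$)
$19298 + k{\left(S \right)} = 19298 + 25 \left(-13\right) = 19298 - 325 = 18973$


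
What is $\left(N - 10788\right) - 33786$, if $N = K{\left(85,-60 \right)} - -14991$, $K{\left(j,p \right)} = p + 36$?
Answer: $-29607$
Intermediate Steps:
$K{\left(j,p \right)} = 36 + p$
$N = 14967$ ($N = \left(36 - 60\right) - -14991 = -24 + 14991 = 14967$)
$\left(N - 10788\right) - 33786 = \left(14967 - 10788\right) - 33786 = 4179 - 33786 = -29607$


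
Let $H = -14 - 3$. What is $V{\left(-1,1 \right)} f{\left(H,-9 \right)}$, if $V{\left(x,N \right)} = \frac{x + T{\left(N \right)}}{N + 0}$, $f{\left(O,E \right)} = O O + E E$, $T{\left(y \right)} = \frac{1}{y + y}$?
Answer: $-185$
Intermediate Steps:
$H = -17$ ($H = -14 - 3 = -17$)
$T{\left(y \right)} = \frac{1}{2 y}$
$f{\left(O,E \right)} = E^{2} + O^{2}$ ($f{\left(O,E \right)} = O^{2} + E^{2} = E^{2} + O^{2}$)
$V{\left(x,N \right)} = \frac{x + \frac{1}{2 N}}{N}$ ($V{\left(x,N \right)} = \frac{x + \frac{1}{2 N}}{N + 0} = \frac{x + \frac{1}{2 N}}{N}$)
$V{\left(-1,1 \right)} f{\left(H,-9 \right)} = 1^{-2} \left(\frac{1}{2} + 1 \left(-1\right)\right) \left(\left(-9\right)^{2} + \left(-17\right)^{2}\right) = 1 \left(\frac{1}{2} - 1\right) \left(81 + 289\right) = 1 \left(- \frac{1}{2}\right) 370 = \left(- \frac{1}{2}\right) 370 = -185$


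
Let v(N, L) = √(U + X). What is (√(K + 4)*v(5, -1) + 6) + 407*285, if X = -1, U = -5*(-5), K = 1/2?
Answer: 116001 + 6*√3 ≈ 1.1601e+5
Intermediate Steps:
K = ½ (K = 1*(½) = ½ ≈ 0.50000)
U = 25
v(N, L) = 2*√6 (v(N, L) = √(25 - 1) = √24 = 2*√6)
(√(K + 4)*v(5, -1) + 6) + 407*285 = (√(½ + 4)*(2*√6) + 6) + 407*285 = (√(9/2)*(2*√6) + 6) + 115995 = ((3*√2/2)*(2*√6) + 6) + 115995 = (6*√3 + 6) + 115995 = (6 + 6*√3) + 115995 = 116001 + 6*√3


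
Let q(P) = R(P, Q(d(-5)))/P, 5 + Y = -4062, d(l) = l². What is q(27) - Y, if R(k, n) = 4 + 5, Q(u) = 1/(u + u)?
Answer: 12202/3 ≈ 4067.3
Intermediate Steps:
Y = -4067 (Y = -5 - 4062 = -4067)
Q(u) = 1/(2*u)
R(k, n) = 9
q(P) = 9/P
q(27) - Y = 9/27 - 1*(-4067) = 9*(1/27) + 4067 = ⅓ + 4067 = 12202/3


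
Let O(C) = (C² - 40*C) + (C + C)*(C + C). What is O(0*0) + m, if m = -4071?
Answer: -4071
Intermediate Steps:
O(C) = -40*C + 5*C² (O(C) = (C² - 40*C) + (2*C)*(2*C) = (C² - 40*C) + 4*C² = -40*C + 5*C²)
O(0*0) + m = 5*(0*0)*(-8 + 0*0) - 4071 = 5*0*(-8 + 0) - 4071 = 5*0*(-8) - 4071 = 0 - 4071 = -4071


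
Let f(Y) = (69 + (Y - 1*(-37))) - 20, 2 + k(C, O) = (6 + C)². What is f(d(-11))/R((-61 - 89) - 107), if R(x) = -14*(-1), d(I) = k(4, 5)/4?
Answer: 221/28 ≈ 7.8929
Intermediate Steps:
k(C, O) = -2 + (6 + C)²
d(I) = 49/2 (d(I) = (-2 + (6 + 4)²)/4 = (-2 + 10²)*(¼) = (-2 + 100)*(¼) = 98*(¼) = 49/2)
R(x) = 14
f(Y) = 86 + Y (f(Y) = (69 + (Y + 37)) - 20 = (69 + (37 + Y)) - 20 = (106 + Y) - 20 = 86 + Y)
f(d(-11))/R((-61 - 89) - 107) = (86 + 49/2)/14 = (221/2)*(1/14) = 221/28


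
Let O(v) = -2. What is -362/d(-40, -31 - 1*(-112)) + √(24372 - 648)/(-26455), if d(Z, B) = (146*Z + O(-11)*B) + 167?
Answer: 362/5835 - 6*√659/26455 ≈ 0.056217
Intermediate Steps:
d(Z, B) = 167 - 2*B + 146*Z (d(Z, B) = (146*Z - 2*B) + 167 = (-2*B + 146*Z) + 167 = 167 - 2*B + 146*Z)
-362/d(-40, -31 - 1*(-112)) + √(24372 - 648)/(-26455) = -362/(167 - 2*(-31 - 1*(-112)) + 146*(-40)) + √(24372 - 648)/(-26455) = -362/(167 - 2*(-31 + 112) - 5840) + √23724*(-1/26455) = -362/(167 - 2*81 - 5840) + (6*√659)*(-1/26455) = -362/(167 - 162 - 5840) - 6*√659/26455 = -362/(-5835) - 6*√659/26455 = -362*(-1/5835) - 6*√659/26455 = 362/5835 - 6*√659/26455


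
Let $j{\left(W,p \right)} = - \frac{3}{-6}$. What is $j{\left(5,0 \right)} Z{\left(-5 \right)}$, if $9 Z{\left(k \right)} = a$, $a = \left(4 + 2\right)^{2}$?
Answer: $2$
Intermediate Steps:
$j{\left(W,p \right)} = \frac{1}{2}$ ($j{\left(W,p \right)} = \left(-3\right) \left(- \frac{1}{6}\right) = \frac{1}{2}$)
$a = 36$ ($a = 6^{2} = 36$)
$Z{\left(k \right)} = 4$ ($Z{\left(k \right)} = \frac{1}{9} \cdot 36 = 4$)
$j{\left(5,0 \right)} Z{\left(-5 \right)} = \frac{1}{2} \cdot 4 = 2$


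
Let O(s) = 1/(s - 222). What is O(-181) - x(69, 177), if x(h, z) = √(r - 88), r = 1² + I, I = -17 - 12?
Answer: -1/403 - 2*I*√29 ≈ -0.0024814 - 10.77*I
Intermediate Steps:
I = -29
r = -28 (r = 1² - 29 = 1 - 29 = -28)
O(s) = 1/(-222 + s)
x(h, z) = 2*I*√29 (x(h, z) = √(-28 - 88) = √(-116) = 2*I*√29)
O(-181) - x(69, 177) = 1/(-222 - 181) - 2*I*√29 = 1/(-403) - 2*I*√29 = -1/403 - 2*I*√29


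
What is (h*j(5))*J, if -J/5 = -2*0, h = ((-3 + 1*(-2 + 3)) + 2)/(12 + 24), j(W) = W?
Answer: 0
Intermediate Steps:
h = 0 (h = ((-3 + 1*1) + 2)/36 = ((-3 + 1) + 2)*(1/36) = (-2 + 2)*(1/36) = 0*(1/36) = 0)
J = 0 (J = -(-10)*0 = -5*0 = 0)
(h*j(5))*J = (0*5)*0 = 0*0 = 0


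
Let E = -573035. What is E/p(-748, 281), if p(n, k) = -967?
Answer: 573035/967 ≈ 592.59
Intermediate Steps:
E/p(-748, 281) = -573035/(-967) = -573035*(-1/967) = 573035/967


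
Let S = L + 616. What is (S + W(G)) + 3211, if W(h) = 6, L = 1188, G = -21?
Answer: 5021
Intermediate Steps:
S = 1804 (S = 1188 + 616 = 1804)
(S + W(G)) + 3211 = (1804 + 6) + 3211 = 1810 + 3211 = 5021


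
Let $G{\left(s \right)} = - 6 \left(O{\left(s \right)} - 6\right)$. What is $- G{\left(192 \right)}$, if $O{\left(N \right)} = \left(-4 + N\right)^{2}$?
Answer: $212028$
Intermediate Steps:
$G{\left(s \right)} = 36 - 6 \left(-4 + s\right)^{2}$ ($G{\left(s \right)} = - 6 \left(\left(-4 + s\right)^{2} - 6\right) = - 6 \left(-6 + \left(-4 + s\right)^{2}\right) = 36 - 6 \left(-4 + s\right)^{2}$)
$- G{\left(192 \right)} = - (36 - 6 \left(-4 + 192\right)^{2}) = - (36 - 6 \cdot 188^{2}) = - (36 - 212064) = \left(-1\right) \left(-212028\right) = 212028$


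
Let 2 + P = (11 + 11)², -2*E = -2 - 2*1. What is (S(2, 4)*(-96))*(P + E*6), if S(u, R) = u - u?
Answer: 0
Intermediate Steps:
S(u, R) = 0
E = 2 (E = -(-2 - 2*1)/2 = -(-2 - 2)/2 = -½*(-4) = 2)
P = 482 (P = -2 + (11 + 11)² = -2 + 22² = -2 + 484 = 482)
(S(2, 4)*(-96))*(P + E*6) = (0*(-96))*(482 + 2*6) = 0*(482 + 12) = 0*494 = 0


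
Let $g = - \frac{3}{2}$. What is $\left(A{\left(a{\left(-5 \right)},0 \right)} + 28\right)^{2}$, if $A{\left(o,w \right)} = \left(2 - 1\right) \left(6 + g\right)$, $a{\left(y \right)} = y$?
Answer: $\frac{4225}{4} \approx 1056.3$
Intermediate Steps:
$g = - \frac{3}{2}$ ($g = \left(-3\right) \frac{1}{2} = - \frac{3}{2} \approx -1.5$)
$A{\left(o,w \right)} = \frac{9}{2}$ ($A{\left(o,w \right)} = \left(2 - 1\right) \left(6 - \frac{3}{2}\right) = 1 \cdot \frac{9}{2} = \frac{9}{2}$)
$\left(A{\left(a{\left(-5 \right)},0 \right)} + 28\right)^{2} = \left(\frac{9}{2} + 28\right)^{2} = \left(\frac{65}{2}\right)^{2} = \frac{4225}{4}$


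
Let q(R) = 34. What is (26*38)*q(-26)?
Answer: 33592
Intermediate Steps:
(26*38)*q(-26) = (26*38)*34 = 988*34 = 33592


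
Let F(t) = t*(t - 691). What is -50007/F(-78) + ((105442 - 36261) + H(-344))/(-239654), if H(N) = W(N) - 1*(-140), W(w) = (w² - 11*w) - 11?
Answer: -3911121973/2395821038 ≈ -1.6325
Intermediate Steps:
W(w) = -11 + w² - 11*w
H(N) = 129 + N² - 11*N (H(N) = (-11 + N² - 11*N) - 1*(-140) = (-11 + N² - 11*N) + 140 = 129 + N² - 11*N)
F(t) = t*(-691 + t)
-50007/F(-78) + ((105442 - 36261) + H(-344))/(-239654) = -50007*(-1/(78*(-691 - 78))) + ((105442 - 36261) + (129 + (-344)² - 11*(-344)))/(-239654) = -50007/((-78*(-769))) + (69181 + (129 + 118336 + 3784))*(-1/239654) = -50007/59982 + (69181 + 122249)*(-1/239654) = -50007*1/59982 + 191430*(-1/239654) = -16669/19994 - 95715/119827 = -3911121973/2395821038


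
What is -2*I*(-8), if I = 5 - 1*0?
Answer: 80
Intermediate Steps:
I = 5 (I = 5 + 0 = 5)
-2*I*(-8) = -2*5*(-8) = -10*(-8) = 80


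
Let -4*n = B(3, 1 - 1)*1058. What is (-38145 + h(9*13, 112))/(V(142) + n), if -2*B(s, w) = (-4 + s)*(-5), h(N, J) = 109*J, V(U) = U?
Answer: -103748/3213 ≈ -32.290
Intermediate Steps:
B(s, w) = -10 + 5*s/2 (B(s, w) = -(-4 + s)*(-5)/2 = -(20 - 5*s)/2 = -10 + 5*s/2)
n = 2645/4 (n = -(-10 + (5/2)*3)*1058/4 = -(-10 + 15/2)*1058/4 = -(-5)*1058/8 = -1/4*(-2645) = 2645/4 ≈ 661.25)
(-38145 + h(9*13, 112))/(V(142) + n) = (-38145 + 109*112)/(142 + 2645/4) = (-38145 + 12208)/(3213/4) = -25937*4/3213 = -103748/3213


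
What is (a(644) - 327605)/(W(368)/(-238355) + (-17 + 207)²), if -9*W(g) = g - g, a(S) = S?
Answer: -326961/36100 ≈ -9.0571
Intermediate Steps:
W(g) = 0 (W(g) = -(g - g)/9 = -⅑*0 = 0)
(a(644) - 327605)/(W(368)/(-238355) + (-17 + 207)²) = (644 - 327605)/(0/(-238355) + (-17 + 207)²) = -326961/(0*(-1/238355) + 190²) = -326961/(0 + 36100) = -326961/36100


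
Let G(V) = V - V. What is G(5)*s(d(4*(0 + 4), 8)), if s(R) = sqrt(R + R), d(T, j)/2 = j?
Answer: 0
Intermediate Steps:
d(T, j) = 2*j
G(V) = 0
s(R) = sqrt(2)*sqrt(R) (s(R) = sqrt(2*R) = sqrt(2)*sqrt(R))
G(5)*s(d(4*(0 + 4), 8)) = 0*(sqrt(2)*sqrt(2*8)) = 0*(sqrt(2)*sqrt(16)) = 0*(sqrt(2)*4) = 0*(4*sqrt(2)) = 0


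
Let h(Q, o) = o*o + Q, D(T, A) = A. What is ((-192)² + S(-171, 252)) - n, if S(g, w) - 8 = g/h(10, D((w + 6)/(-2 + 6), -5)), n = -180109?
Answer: 7594164/35 ≈ 2.1698e+5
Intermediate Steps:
h(Q, o) = Q + o² (h(Q, o) = o² + Q = Q + o²)
S(g, w) = 8 + g/35 (S(g, w) = 8 + g/(10 + (-5)²) = 8 + g/(10 + 25) = 8 + g/35)
((-192)² + S(-171, 252)) - n = ((-192)² + (8 + (1/35)*(-171))) - 1*(-180109) = (36864 + (8 - 171/35)) + 180109 = (36864 + 109/35) + 180109 = 1290349/35 + 180109 = 7594164/35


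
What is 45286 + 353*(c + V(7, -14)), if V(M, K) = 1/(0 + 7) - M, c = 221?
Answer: 846149/7 ≈ 1.2088e+5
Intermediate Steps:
V(M, K) = ⅐ - M (V(M, K) = 1/7 - M = ⅐ - M)
45286 + 353*(c + V(7, -14)) = 45286 + 353*(221 + (⅐ - 1*7)) = 45286 + 353*(221 + (⅐ - 7)) = 45286 + 353*(221 - 48/7) = 45286 + 353*(1499/7) = 45286 + 529147/7 = 846149/7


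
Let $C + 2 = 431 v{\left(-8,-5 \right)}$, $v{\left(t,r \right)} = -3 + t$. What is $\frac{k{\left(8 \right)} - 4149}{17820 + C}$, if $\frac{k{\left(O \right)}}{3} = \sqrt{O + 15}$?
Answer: $- \frac{461}{1453} + \frac{\sqrt{23}}{4359} \approx -0.31617$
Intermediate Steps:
$k{\left(O \right)} = 3 \sqrt{15 + O}$ ($k{\left(O \right)} = 3 \sqrt{O + 15} = 3 \sqrt{15 + O}$)
$C = -4743$ ($C = -2 + 431 \left(-3 - 8\right) = -2 + 431 \left(-11\right) = -2 - 4741 = -4743$)
$\frac{k{\left(8 \right)} - 4149}{17820 + C} = \frac{3 \sqrt{15 + 8} - 4149}{17820 - 4743} = \frac{3 \sqrt{23} - 4149}{13077} = \left(-4149 + 3 \sqrt{23}\right) \frac{1}{13077} = - \frac{461}{1453} + \frac{\sqrt{23}}{4359}$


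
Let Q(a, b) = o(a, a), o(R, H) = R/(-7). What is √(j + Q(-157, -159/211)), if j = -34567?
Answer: 6*I*√47019/7 ≈ 185.86*I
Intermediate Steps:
o(R, H) = -R/7 (o(R, H) = R*(-⅐) = -R/7)
Q(a, b) = -a/7
√(j + Q(-157, -159/211)) = √(-34567 - ⅐*(-157)) = √(-34567 + 157/7) = √(-241812/7) = 6*I*√47019/7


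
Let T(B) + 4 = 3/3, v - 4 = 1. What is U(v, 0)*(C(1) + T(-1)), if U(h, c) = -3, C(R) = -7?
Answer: 30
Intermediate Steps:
v = 5 (v = 4 + 1 = 5)
T(B) = -3 (T(B) = -4 + 3/3 = -4 + 3*(⅓) = -4 + 1 = -3)
U(v, 0)*(C(1) + T(-1)) = -3*(-7 - 3) = -3*(-10) = 30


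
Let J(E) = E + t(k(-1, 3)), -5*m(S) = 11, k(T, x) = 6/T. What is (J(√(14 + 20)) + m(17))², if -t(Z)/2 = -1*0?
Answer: 971/25 - 22*√34/5 ≈ 13.184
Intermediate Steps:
m(S) = -11/5 (m(S) = -⅕*11 = -11/5)
t(Z) = 0 (t(Z) = -(-2)*0 = -2*0 = 0)
J(E) = E (J(E) = E + 0 = E)
(J(√(14 + 20)) + m(17))² = (√(14 + 20) - 11/5)² = (√34 - 11/5)² = (-11/5 + √34)²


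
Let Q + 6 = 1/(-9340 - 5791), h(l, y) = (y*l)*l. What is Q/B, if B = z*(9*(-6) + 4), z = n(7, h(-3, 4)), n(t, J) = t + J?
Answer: 90787/32531650 ≈ 0.0027907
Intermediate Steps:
h(l, y) = y*l² (h(l, y) = (l*y)*l = y*l²)
n(t, J) = J + t
z = 43 (z = 4*(-3)² + 7 = 4*9 + 7 = 36 + 7 = 43)
Q = -90787/15131 (Q = -6 + 1/(-9340 - 5791) = -6 + 1/(-15131) = -6 - 1/15131 = -90787/15131 ≈ -6.0001)
B = -2150 (B = 43*(9*(-6) + 4) = 43*(-54 + 4) = 43*(-50) = -2150)
Q/B = -90787/15131/(-2150) = -90787/15131*(-1/2150) = 90787/32531650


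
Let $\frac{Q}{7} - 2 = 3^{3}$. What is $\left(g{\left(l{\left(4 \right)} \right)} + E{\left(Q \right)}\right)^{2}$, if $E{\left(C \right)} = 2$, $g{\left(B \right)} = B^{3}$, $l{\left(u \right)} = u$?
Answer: $4356$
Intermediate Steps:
$Q = 203$ ($Q = 14 + 7 \cdot 3^{3} = 14 + 7 \cdot 27 = 14 + 189 = 203$)
$\left(g{\left(l{\left(4 \right)} \right)} + E{\left(Q \right)}\right)^{2} = \left(4^{3} + 2\right)^{2} = \left(64 + 2\right)^{2} = 66^{2} = 4356$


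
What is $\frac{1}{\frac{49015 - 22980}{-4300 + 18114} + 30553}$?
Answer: $\frac{13814}{422085177} \approx 3.2728 \cdot 10^{-5}$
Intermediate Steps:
$\frac{1}{\frac{49015 - 22980}{-4300 + 18114} + 30553} = \frac{1}{\frac{26035}{13814} + 30553} = \frac{1}{\frac{422085177}{13814}} = \frac{13814}{422085177}$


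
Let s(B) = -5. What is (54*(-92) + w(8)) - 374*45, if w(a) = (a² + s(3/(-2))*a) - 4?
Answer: -21778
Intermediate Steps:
w(a) = -4 + a² - 5*a (w(a) = (a² - 5*a) - 4 = -4 + a² - 5*a)
(54*(-92) + w(8)) - 374*45 = (54*(-92) + (-4 + 8² - 5*8)) - 374*45 = (-4968 + (-4 + 64 - 40)) - 16830 = (-4968 + 20) - 16830 = -4948 - 16830 = -21778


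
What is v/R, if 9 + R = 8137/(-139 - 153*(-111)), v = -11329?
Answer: 190825676/143459 ≈ 1330.2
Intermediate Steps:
R = -143459/16844 (R = -9 + 8137/(-139 - 153*(-111)) = -9 + 8137/(-139 + 16983) = -9 + 8137/16844 = -143459/16844 ≈ -8.5169)
v/R = -11329/(-143459/16844) = -11329*(-16844/143459) = 190825676/143459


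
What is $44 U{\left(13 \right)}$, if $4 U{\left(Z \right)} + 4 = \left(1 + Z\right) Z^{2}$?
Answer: $25982$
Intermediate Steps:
$U{\left(Z \right)} = -1 + \frac{Z^{2} \left(1 + Z\right)}{4}$ ($U{\left(Z \right)} = -1 + \frac{\left(1 + Z\right) Z^{2}}{4} = -1 + \frac{Z^{2} \left(1 + Z\right)}{4}$)
$44 U{\left(13 \right)} = 44 \left(-1 + \frac{13^{2}}{4} + \frac{13^{3}}{4}\right) = 44 \left(-1 + \frac{1}{4} \cdot 169 + \frac{1}{4} \cdot 2197\right) = 44 \left(-1 + \frac{169}{4} + \frac{2197}{4}\right) = 44 \cdot \frac{1181}{2} = 25982$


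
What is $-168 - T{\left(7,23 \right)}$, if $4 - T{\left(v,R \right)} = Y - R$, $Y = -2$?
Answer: $-197$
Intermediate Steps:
$T{\left(v,R \right)} = 6 + R$ ($T{\left(v,R \right)} = 4 - \left(-2 - R\right) = 4 + \left(2 + R\right) = 6 + R$)
$-168 - T{\left(7,23 \right)} = -168 - \left(6 + 23\right) = -168 - 29 = -197$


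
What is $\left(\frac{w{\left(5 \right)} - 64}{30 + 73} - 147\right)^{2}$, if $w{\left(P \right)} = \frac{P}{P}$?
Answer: $\frac{231161616}{10609} \approx 21789.0$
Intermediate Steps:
$w{\left(P \right)} = 1$
$\left(\frac{w{\left(5 \right)} - 64}{30 + 73} - 147\right)^{2} = \left(\frac{1 - 64}{30 + 73} - 147\right)^{2} = \left(- \frac{63}{103} - 147\right)^{2} = \left(- \frac{15204}{103}\right)^{2} = \frac{231161616}{10609}$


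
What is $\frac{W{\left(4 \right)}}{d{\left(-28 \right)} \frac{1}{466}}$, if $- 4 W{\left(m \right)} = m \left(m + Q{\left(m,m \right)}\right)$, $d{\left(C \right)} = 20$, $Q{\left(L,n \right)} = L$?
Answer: $- \frac{932}{5} \approx -186.4$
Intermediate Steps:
$W{\left(m \right)} = - \frac{m^{2}}{2}$ ($W{\left(m \right)} = - \frac{m \left(m + m\right)}{4} = - \frac{m 2 m}{4} = - \frac{2 m^{2}}{4} = - \frac{m^{2}}{2}$)
$\frac{W{\left(4 \right)}}{d{\left(-28 \right)} \frac{1}{466}} = \frac{\left(- \frac{1}{2}\right) 4^{2}}{20 \cdot \frac{1}{466}} = \frac{\left(- \frac{1}{2}\right) 16}{20 \cdot \frac{1}{466}} = - \frac{8}{\frac{10}{233}} = \left(-8\right) \frac{233}{10} = - \frac{932}{5}$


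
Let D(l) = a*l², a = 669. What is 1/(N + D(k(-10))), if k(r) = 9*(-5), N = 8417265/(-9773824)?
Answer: 133888/181381305495 ≈ 7.3816e-7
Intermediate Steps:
N = -115305/133888 (N = 8417265*(-1/9773824) = -115305/133888 ≈ -0.86121)
k(r) = -45
D(l) = 669*l²
1/(N + D(k(-10))) = 1/(-115305/133888 + 669*(-45)²) = 1/(-115305/133888 + 669*2025) = 1/(-115305/133888 + 1354725) = 1/(181381305495/133888) = 133888/181381305495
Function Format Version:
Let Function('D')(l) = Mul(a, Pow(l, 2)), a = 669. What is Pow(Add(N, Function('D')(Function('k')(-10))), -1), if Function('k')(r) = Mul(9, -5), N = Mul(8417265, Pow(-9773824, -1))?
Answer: Rational(133888, 181381305495) ≈ 7.3816e-7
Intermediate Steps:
N = Rational(-115305, 133888) (N = Mul(8417265, Rational(-1, 9773824)) = Rational(-115305, 133888) ≈ -0.86121)
Function('k')(r) = -45
Function('D')(l) = Mul(669, Pow(l, 2))
Pow(Add(N, Function('D')(Function('k')(-10))), -1) = Pow(Add(Rational(-115305, 133888), Mul(669, Pow(-45, 2))), -1) = Pow(Add(Rational(-115305, 133888), Mul(669, 2025)), -1) = Pow(Add(Rational(-115305, 133888), 1354725), -1) = Pow(Rational(181381305495, 133888), -1) = Rational(133888, 181381305495)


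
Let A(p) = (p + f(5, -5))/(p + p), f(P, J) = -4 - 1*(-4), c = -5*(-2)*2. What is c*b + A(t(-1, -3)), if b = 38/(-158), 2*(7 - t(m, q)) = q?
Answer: -681/158 ≈ -4.3101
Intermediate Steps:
t(m, q) = 7 - q/2
c = 20 (c = 10*2 = 20)
f(P, J) = 0 (f(P, J) = -4 + 4 = 0)
b = -19/79 (b = 38*(-1/158) = -19/79 ≈ -0.24051)
A(p) = ½ (A(p) = (p + 0)/(p + p) = p/((2*p)) = p*(1/(2*p)) = ½)
c*b + A(t(-1, -3)) = 20*(-19/79) + ½ = -380/79 + ½ = -681/158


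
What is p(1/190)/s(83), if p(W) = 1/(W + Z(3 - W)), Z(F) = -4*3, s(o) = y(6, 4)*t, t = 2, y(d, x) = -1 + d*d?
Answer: -19/15953 ≈ -0.0011910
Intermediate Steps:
y(d, x) = -1 + d²
s(o) = 70 (s(o) = (-1 + 6²)*2 = (-1 + 36)*2 = 35*2 = 70)
Z(F) = -12
p(W) = 1/(-12 + W) (p(W) = 1/(W - 12) = 1/(-12 + W))
p(1/190)/s(83) = 1/(-12 + 1/190*70) = (1/70)/(-12 + 1/190) = (1/70)/(-2279/190) = -190/2279*1/70 = -19/15953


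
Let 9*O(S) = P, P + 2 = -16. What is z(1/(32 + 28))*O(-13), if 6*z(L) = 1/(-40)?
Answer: 1/120 ≈ 0.0083333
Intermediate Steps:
P = -18 (P = -2 - 16 = -18)
O(S) = -2 (O(S) = (⅑)*(-18) = -2)
z(L) = -1/240 (z(L) = (⅙)/(-40) = (⅙)*(-1/40) = -1/240)
z(1/(32 + 28))*O(-13) = -1/240*(-2) = 1/120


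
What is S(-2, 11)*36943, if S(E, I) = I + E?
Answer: 332487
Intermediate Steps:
S(E, I) = E + I
S(-2, 11)*36943 = (-2 + 11)*36943 = 9*36943 = 332487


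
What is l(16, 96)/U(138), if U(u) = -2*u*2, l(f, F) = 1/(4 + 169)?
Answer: -1/95496 ≈ -1.0472e-5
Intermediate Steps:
l(f, F) = 1/173
U(u) = -4*u
l(16, 96)/U(138) = 1/(173*((-4*138))) = (1/173)/(-552) = (1/173)*(-1/552) = -1/95496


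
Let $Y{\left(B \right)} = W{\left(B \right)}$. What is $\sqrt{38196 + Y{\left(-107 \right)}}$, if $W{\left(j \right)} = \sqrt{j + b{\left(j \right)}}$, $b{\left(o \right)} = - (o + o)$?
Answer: $\sqrt{38196 + \sqrt{107}} \approx 195.46$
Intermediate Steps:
$b{\left(o \right)} = - 2 o$
$W{\left(j \right)} = \sqrt{- j}$ ($W{\left(j \right)} = \sqrt{j - 2 j} = \sqrt{- j}$)
$Y{\left(B \right)} = \sqrt{- B}$
$\sqrt{38196 + Y{\left(-107 \right)}} = \sqrt{38196 + \sqrt{\left(-1\right) \left(-107\right)}} = \sqrt{38196 + \sqrt{107}}$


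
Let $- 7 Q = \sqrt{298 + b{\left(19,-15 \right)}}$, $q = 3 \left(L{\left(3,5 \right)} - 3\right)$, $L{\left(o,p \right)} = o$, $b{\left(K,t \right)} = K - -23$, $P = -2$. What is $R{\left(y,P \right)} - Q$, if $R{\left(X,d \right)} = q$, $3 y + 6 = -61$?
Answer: $\frac{2 \sqrt{85}}{7} \approx 2.6342$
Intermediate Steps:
$y = - \frac{67}{3}$ ($y = -2 + \frac{1}{3} \left(-61\right) = -2 - \frac{61}{3} = - \frac{67}{3} \approx -22.333$)
$b{\left(K,t \right)} = 23 + K$ ($b{\left(K,t \right)} = K + 23 = 23 + K$)
$q = 0$ ($q = 3 \left(3 - 3\right) = 3 \cdot 0 = 0$)
$R{\left(X,d \right)} = 0$
$Q = - \frac{2 \sqrt{85}}{7}$ ($Q = - \frac{\sqrt{298 + \left(23 + 19\right)}}{7} = - \frac{\sqrt{298 + 42}}{7} = - \frac{\sqrt{340}}{7} = - \frac{2 \sqrt{85}}{7} \approx -2.6342$)
$R{\left(y,P \right)} - Q = 0 - - \frac{2 \sqrt{85}}{7} = 0 + \frac{2 \sqrt{85}}{7} = \frac{2 \sqrt{85}}{7}$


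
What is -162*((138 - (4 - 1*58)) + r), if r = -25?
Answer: -27054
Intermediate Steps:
-162*((138 - (4 - 1*58)) + r) = -162*((138 - (4 - 1*58)) - 25) = -162*((138 - (4 - 58)) - 25) = -162*((138 - 1*(-54)) - 25) = -162*((138 + 54) - 25) = -162*(192 - 25) = -162*167 = -27054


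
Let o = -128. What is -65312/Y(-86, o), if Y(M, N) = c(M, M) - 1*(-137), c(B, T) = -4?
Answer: -65312/133 ≈ -491.07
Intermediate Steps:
Y(M, N) = 133 (Y(M, N) = -4 - 1*(-137) = -4 + 137 = 133)
-65312/Y(-86, o) = -65312/133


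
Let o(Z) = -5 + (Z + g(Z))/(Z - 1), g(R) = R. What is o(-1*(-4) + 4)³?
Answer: -6859/343 ≈ -19.997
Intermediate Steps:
o(Z) = -5 + 2*Z/(-1 + Z) (o(Z) = -5 + (Z + Z)/(Z - 1) = -5 + (2*Z)/(-1 + Z) = -5 + 2*Z/(-1 + Z))
o(-1*(-4) + 4)³ = ((5 - 3*(-1*(-4) + 4))/(-1 + (-1*(-4) + 4)))³ = ((5 - 3*(4 + 4))/(-1 + (4 + 4)))³ = ((5 - 3*8)/(-1 + 8))³ = ((5 - 24)/7)³ = ((⅐)*(-19))³ = (-19/7)³ = -6859/343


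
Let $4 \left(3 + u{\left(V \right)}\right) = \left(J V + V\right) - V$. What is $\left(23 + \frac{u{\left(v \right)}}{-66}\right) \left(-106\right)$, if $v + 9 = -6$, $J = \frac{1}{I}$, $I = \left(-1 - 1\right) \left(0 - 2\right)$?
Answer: $- \frac{430201}{176} \approx -2444.3$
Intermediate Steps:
$I = 4$ ($I = \left(-2\right) \left(-2\right) = 4$)
$J = \frac{1}{4} \approx 0.25$
$v = -15$ ($v = -9 - 6 = -15$)
$u{\left(V \right)} = -3 + \frac{V}{16}$ ($u{\left(V \right)} = -3 + \frac{\left(\frac{V}{4} + V\right) - V}{4} = -3 + \frac{\frac{5 V}{4} - V}{4} = -3 + \frac{\frac{1}{4} V}{4} = -3 + \frac{V}{16}$)
$\left(23 + \frac{u{\left(v \right)}}{-66}\right) \left(-106\right) = \left(23 + \frac{-3 + \frac{1}{16} \left(-15\right)}{-66}\right) \left(-106\right) = \left(23 + \left(-3 - \frac{15}{16}\right) \left(- \frac{1}{66}\right)\right) \left(-106\right) = \left(23 - - \frac{21}{352}\right) \left(-106\right) = \left(23 + \frac{21}{352}\right) \left(-106\right) = \frac{8117}{352} \left(-106\right) = - \frac{430201}{176}$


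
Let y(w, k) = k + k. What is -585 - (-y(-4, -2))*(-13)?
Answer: -533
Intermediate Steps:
y(w, k) = 2*k
-585 - (-y(-4, -2))*(-13) = -585 - (-2*(-2))*(-13) = -585 - (-1*(-4))*(-13) = -585 - 4*(-13) = -585 - 1*(-52) = -585 + 52 = -533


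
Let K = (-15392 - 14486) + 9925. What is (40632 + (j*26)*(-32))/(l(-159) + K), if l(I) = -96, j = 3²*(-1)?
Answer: -16040/6683 ≈ -2.4001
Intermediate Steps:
j = -9 (j = 9*(-1) = -9)
K = -19953 (K = -29878 + 9925 = -19953)
(40632 + (j*26)*(-32))/(l(-159) + K) = (40632 - 9*26*(-32))/(-96 - 19953) = (40632 - 234*(-32))/(-20049) = (40632 + 7488)*(-1/20049) = 48120*(-1/20049) = -16040/6683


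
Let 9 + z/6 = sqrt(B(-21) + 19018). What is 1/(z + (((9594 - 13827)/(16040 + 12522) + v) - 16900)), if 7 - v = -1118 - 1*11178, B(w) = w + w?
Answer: -3794350165390/17090790912150241 - 19578908256*sqrt(1186)/17090790912150241 ≈ -0.00026146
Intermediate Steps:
B(w) = 2*w
v = 12303 (v = 7 - (-1118 - 1*11178) = 7 - (-1118 - 11178) = 7 - 1*(-12296) = 7 + 12296 = 12303)
z = -54 + 24*sqrt(1186) (z = -54 + 6*sqrt(2*(-21) + 19018) = -54 + 6*sqrt(-42 + 19018) = -54 + 6*sqrt(18976) = -54 + 6*(4*sqrt(1186)) = -54 + 24*sqrt(1186) ≈ 772.52)
1/(z + (((9594 - 13827)/(16040 + 12522) + v) - 16900)) = 1/((-54 + 24*sqrt(1186)) + (((9594 - 13827)/(16040 + 12522) + 12303) - 16900)) = 1/((-54 + 24*sqrt(1186)) + ((-4233/28562 + 12303) - 16900)) = 1/((-54 + 24*sqrt(1186)) + (351394053/28562 - 16900)) = 1/((-54 + 24*sqrt(1186)) - 131303747/28562) = 1/(-132846095/28562 + 24*sqrt(1186))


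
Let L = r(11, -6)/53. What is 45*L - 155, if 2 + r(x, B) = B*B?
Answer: -6685/53 ≈ -126.13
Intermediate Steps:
r(x, B) = -2 + B² (r(x, B) = -2 + B*B = -2 + B²)
L = 34/53 (L = (-2 + (-6)²)/53 = (-2 + 36)*(1/53) = 34*(1/53) = 34/53 ≈ 0.64151)
45*L - 155 = 45*(34/53) - 155 = 1530/53 - 155 = -6685/53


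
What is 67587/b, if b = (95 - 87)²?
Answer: 67587/64 ≈ 1056.0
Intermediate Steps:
b = 64 (b = 8² = 64)
67587/b = 67587/64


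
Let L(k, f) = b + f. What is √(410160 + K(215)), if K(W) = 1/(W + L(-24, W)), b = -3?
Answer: √74784063067/427 ≈ 640.44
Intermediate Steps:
L(k, f) = -3 + f
K(W) = 1/(-3 + 2*W) (K(W) = 1/(W + (-3 + W)) = 1/(-3 + 2*W))
√(410160 + K(215)) = √(410160 + 1/(-3 + 2*215)) = √(410160 + 1/(-3 + 430)) = √(410160 + 1/427) = √(175138321/427) = √74784063067/427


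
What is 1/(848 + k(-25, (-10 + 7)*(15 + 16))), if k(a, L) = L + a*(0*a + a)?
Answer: 1/1380 ≈ 0.00072464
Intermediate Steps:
k(a, L) = L + a² (k(a, L) = L + a*(0 + a) = L + a*a = L + a²)
1/(848 + k(-25, (-10 + 7)*(15 + 16))) = 1/(848 + ((-10 + 7)*(15 + 16) + (-25)²)) = 1/(848 + (-3*31 + 625)) = 1/(848 + (-93 + 625)) = 1/(848 + 532) = 1/1380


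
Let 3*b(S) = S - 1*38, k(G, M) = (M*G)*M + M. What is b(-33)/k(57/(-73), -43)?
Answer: 5183/325596 ≈ 0.015918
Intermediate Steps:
k(G, M) = M + G*M**2 (k(G, M) = (G*M)*M + M = G*M**2 + M = M + G*M**2)
b(S) = -38/3 + S/3 (b(S) = (S - 1*38)/3 = (S - 38)/3 = (-38 + S)/3 = -38/3 + S/3)
b(-33)/k(57/(-73), -43) = (-38/3 + (1/3)*(-33))/((-43*(1 + (57/(-73))*(-43)))) = (-38/3 - 11)/((-43*(1 + (57*(-1/73))*(-43)))) = -71*(-1/(43*(1 - 57/73*(-43))))/3 = -71*(-1/(43*(1 + 2451/73)))/3 = -71/(3*((-43*2524/73))) = -71/(3*(-108532/73)) = -71/3*(-73/108532) = 5183/325596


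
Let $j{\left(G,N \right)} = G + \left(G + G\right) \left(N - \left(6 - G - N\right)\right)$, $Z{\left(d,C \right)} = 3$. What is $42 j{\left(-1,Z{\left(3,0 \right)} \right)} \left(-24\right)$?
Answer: $-1008$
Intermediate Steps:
$j{\left(G,N \right)} = G + 2 G \left(-6 + G + 2 N\right)$ ($j{\left(G,N \right)} = G + 2 G \left(N + \left(-6 + G + N\right)\right) = G + 2 G \left(-6 + G + 2 N\right)$)
$42 j{\left(-1,Z{\left(3,0 \right)} \right)} \left(-24\right) = 42 \left(- (-11 + 2 \left(-1\right) + 4 \cdot 3)\right) \left(-24\right) = 42 \left(- (-11 - 2 + 12)\right) \left(-24\right) = 42 \left(\left(-1\right) \left(-1\right)\right) \left(-24\right) = 42 \cdot 1 \left(-24\right) = 42 \left(-24\right) = -1008$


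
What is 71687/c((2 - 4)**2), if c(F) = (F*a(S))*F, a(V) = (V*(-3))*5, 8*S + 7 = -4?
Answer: 6517/30 ≈ 217.23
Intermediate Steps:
S = -11/8 (S = -7/8 + (1/8)*(-4) = -7/8 - 1/2 = -11/8 ≈ -1.3750)
a(V) = -15*V (a(V) = -3*V*5 = -15*V)
c(F) = 165*F**2/8 (c(F) = (F*(-15*(-11/8)))*F = (F*(165/8))*F = (165*F/8)*F = 165*F**2/8)
71687/c((2 - 4)**2) = 71687/((165*((2 - 4)**2)**2/8)) = 71687/((165*((-2)**2)**2/8)) = 71687/(((165/8)*4**2)) = 71687/(((165/8)*16)) = 71687/330 = 71687*(1/330) = 6517/30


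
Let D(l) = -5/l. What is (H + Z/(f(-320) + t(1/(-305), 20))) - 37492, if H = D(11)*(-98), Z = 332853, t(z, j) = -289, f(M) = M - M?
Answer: -122706841/3179 ≈ -38599.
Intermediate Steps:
f(M) = 0
H = 490/11 (H = -5/11*(-98) = 490/11 ≈ 44.545)
(H + Z/(f(-320) + t(1/(-305), 20))) - 37492 = (490/11 + 332853/(0 - 289)) - 37492 = (490/11 + 332853/(-289)) - 37492 = (490/11 + 332853*(-1/289)) - 37492 = (490/11 - 332853/289) - 37492 = -3519773/3179 - 37492 = -122706841/3179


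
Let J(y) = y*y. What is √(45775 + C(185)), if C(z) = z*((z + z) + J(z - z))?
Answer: 5*√4569 ≈ 337.97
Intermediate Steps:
J(y) = y²
C(z) = 2*z² (C(z) = z*((z + z) + (z - z)²) = z*(2*z + 0²) = z*(2*z + 0) = z*(2*z) = 2*z²)
√(45775 + C(185)) = √(45775 + 2*185²) = √(45775 + 2*34225) = √(45775 + 68450) = √114225 = 5*√4569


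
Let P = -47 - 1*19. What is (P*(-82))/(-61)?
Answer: -5412/61 ≈ -88.721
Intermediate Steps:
P = -66 (P = -47 - 19 = -66)
(P*(-82))/(-61) = -66*(-82)/(-61) = 5412*(-1/61) = -5412/61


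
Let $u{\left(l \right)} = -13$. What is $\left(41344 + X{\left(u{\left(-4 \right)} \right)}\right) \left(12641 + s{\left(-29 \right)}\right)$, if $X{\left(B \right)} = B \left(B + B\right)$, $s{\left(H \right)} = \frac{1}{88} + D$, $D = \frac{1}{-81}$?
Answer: $\frac{625959719827}{1188} \approx 5.269 \cdot 10^{8}$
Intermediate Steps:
$D = - \frac{1}{81} \approx -0.012346$
$s{\left(H \right)} = - \frac{7}{7128}$ ($s{\left(H \right)} = \frac{1}{88} - \frac{1}{81} = - \frac{7}{7128}$)
$X{\left(B \right)} = 2 B^{2}$ ($X{\left(B \right)} = B 2 B = 2 B^{2}$)
$\left(41344 + X{\left(u{\left(-4 \right)} \right)}\right) \left(12641 + s{\left(-29 \right)}\right) = \left(41344 + 2 \left(-13\right)^{2}\right) \left(12641 - \frac{7}{7128}\right) = \left(41344 + 2 \cdot 169\right) \frac{90105041}{7128} = \left(41344 + 338\right) \frac{90105041}{7128} = 41682 \cdot \frac{90105041}{7128} = \frac{625959719827}{1188}$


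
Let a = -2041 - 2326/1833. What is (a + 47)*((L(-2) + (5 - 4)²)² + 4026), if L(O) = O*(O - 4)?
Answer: -15342490960/1833 ≈ -8.3702e+6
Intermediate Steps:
L(O) = O*(-4 + O)
a = -3743479/1833 (a = -2041 - 2326*1/1833 = -2041 - 2326/1833 = -3743479/1833 ≈ -2042.3)
(a + 47)*((L(-2) + (5 - 4)²)² + 4026) = (-3743479/1833 + 47)*((-2*(-4 - 2) + (5 - 4)²)² + 4026) = -3657328*((-2*(-6) + 1²)² + 4026)/1833 = -3657328*((12 + 1)² + 4026)/1833 = -3657328*(13² + 4026)/1833 = -3657328*(169 + 4026)/1833 = -3657328/1833*4195 = -15342490960/1833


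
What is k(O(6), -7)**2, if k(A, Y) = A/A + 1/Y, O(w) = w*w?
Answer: 36/49 ≈ 0.73469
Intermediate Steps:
O(w) = w**2
k(A, Y) = 1 + 1/Y
k(O(6), -7)**2 = ((1 - 7)/(-7))**2 = (-1/7*(-6))**2 = (6/7)**2 = 36/49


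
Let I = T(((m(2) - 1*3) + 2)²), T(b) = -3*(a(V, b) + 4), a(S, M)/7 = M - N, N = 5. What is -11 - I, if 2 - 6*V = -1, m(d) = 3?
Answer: -20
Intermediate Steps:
V = ½ (V = ⅓ - ⅙*(-1) = ⅓ + ⅙ = ½ ≈ 0.50000)
a(S, M) = -35 + 7*M (a(S, M) = 7*(M - 1*5) = 7*(M - 5) = 7*(-5 + M) = -35 + 7*M)
T(b) = 93 - 21*b (T(b) = -3*((-35 + 7*b) + 4) = -3*(-31 + 7*b) = 93 - 21*b)
I = 9 (I = 93 - 21*((3 - 1*3) + 2)² = 93 - 21*((3 - 3) + 2)² = 93 - 21*(0 + 2)² = 93 - 21*2² = 93 - 21*4 = 93 - 84 = 9)
-11 - I = -11 - 1*9 = -11 - 9 = -20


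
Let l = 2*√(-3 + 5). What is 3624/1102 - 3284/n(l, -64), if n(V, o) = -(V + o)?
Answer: -13549940/281561 - 821*√2/511 ≈ -50.396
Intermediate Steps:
l = 2*√2 ≈ 2.8284
n(V, o) = -V - o
3624/1102 - 3284/n(l, -64) = 3624/1102 - 3284/(-2*√2 - 1*(-64)) = 3624*(1/1102) - 3284/(-2*√2 + 64) = 1812/551 - 3284/(64 - 2*√2)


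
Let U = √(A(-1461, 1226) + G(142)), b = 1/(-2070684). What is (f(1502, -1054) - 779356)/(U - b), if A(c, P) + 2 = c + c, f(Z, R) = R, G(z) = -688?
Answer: 1615982500440*I/(-I + 4141368*√903) ≈ -0.00010434 + 12985.0*I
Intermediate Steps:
b = -1/2070684 ≈ -4.8293e-7
A(c, P) = -2 + 2*c (A(c, P) = -2 + (c + c) = -2 + 2*c)
U = 2*I*√903 (U = √((-2 + 2*(-1461)) - 688) = √((-2 - 2922) - 688) = √(-2924 - 688) = √(-3612) = 2*I*√903 ≈ 60.1*I)
(f(1502, -1054) - 779356)/(U - b) = (-1054 - 779356)/(2*I*√903 - 1*(-1/2070684)) = -780410/(2*I*√903 + 1/2070684) = -780410/(1/2070684 + 2*I*√903)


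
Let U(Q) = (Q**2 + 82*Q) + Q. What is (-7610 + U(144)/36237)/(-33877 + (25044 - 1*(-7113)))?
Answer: 45955147/10387940 ≈ 4.4239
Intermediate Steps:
U(Q) = Q**2 + 83*Q
(-7610 + U(144)/36237)/(-33877 + (25044 - 1*(-7113))) = (-7610 + (144*(83 + 144))/36237)/(-33877 + (25044 - 1*(-7113))) = (-7610 + (144*227)*(1/36237))/(-33877 + (25044 + 7113)) = (-7610 + 32688*(1/36237))/(-33877 + 32157) = (-7610 + 10896/12079)/(-1720) = -91910294/12079*(-1/1720) = 45955147/10387940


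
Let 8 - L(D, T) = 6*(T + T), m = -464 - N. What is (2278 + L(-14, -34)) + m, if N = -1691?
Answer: 3921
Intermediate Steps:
m = 1227 (m = -464 - 1*(-1691) = -464 + 1691 = 1227)
L(D, T) = 8 - 12*T (L(D, T) = 8 - 6*(T + T) = 8 - 6*2*T = 8 - 12*T)
(2278 + L(-14, -34)) + m = (2278 + (8 - 12*(-34))) + 1227 = (2278 + (8 + 408)) + 1227 = (2278 + 416) + 1227 = 2694 + 1227 = 3921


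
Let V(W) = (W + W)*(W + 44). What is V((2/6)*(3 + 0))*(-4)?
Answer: -360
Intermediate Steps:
V(W) = 2*W*(44 + W) (V(W) = (2*W)*(44 + W) = 2*W*(44 + W))
V((2/6)*(3 + 0))*(-4) = (2*((2/6)*(3 + 0))*(44 + (2/6)*(3 + 0)))*(-4) = (2*((2*(1/6))*3)*(44 + (2*(1/6))*3))*(-4) = (2*((1/3)*3)*(44 + (1/3)*3))*(-4) = (2*1*(44 + 1))*(-4) = (2*1*45)*(-4) = 90*(-4) = -360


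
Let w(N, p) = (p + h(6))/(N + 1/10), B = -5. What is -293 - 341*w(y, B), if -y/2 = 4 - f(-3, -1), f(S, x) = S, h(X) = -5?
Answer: -74827/139 ≈ -538.32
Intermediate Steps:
y = -14 (y = -2*(4 - 1*(-3)) = -2*(4 + 3) = -2*7 = -14)
w(N, p) = (-5 + p)/(⅒ + N) (w(N, p) = (p - 5)/(N + 1/10) = (-5 + p)/(N + ⅒) = (-5 + p)/(⅒ + N))
-293 - 341*w(y, B) = -293 - 3410*(-5 - 5)/(1 + 10*(-14)) = -293 - 3410*(-10)/(1 - 140) = -293 - 3410*(-10)/(-139) = -293 - 3410*(-1)*(-10)/139 = -293 - 341*100/139 = -293 - 34100/139 = -74827/139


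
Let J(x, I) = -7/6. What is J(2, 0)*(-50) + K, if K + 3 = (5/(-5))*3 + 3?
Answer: 166/3 ≈ 55.333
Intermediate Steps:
J(x, I) = -7/6 (J(x, I) = -7*1/6 = -7/6)
K = -3 (K = -3 + ((5/(-5))*3 + 3) = -3 + ((5*(-1/5))*3 + 3) = -3 + (-1*3 + 3) = -3 + (-3 + 3) = -3 + 0 = -3)
J(2, 0)*(-50) + K = -7/6*(-50) - 3 = 175/3 - 3 = 166/3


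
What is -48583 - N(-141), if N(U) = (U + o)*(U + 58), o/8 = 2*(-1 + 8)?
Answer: -50990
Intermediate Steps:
o = 112 (o = 8*(2*(-1 + 8)) = 8*(2*7) = 8*14 = 112)
N(U) = (58 + U)*(112 + U) (N(U) = (U + 112)*(U + 58) = (112 + U)*(58 + U) = (58 + U)*(112 + U))
-48583 - N(-141) = -48583 - (6496 + (-141)² + 170*(-141)) = -48583 - (6496 + 19881 - 23970) = -48583 - 1*2407 = -48583 - 2407 = -50990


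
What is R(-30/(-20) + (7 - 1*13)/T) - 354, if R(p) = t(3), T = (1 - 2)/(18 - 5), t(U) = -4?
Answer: -358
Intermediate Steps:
T = -1/13 ≈ -0.076923
R(p) = -4
R(-30/(-20) + (7 - 1*13)/T) - 354 = -4 - 354 = -358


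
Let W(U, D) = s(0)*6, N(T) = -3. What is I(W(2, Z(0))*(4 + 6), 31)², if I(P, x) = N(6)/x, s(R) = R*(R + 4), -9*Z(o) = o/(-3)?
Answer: 9/961 ≈ 0.0093652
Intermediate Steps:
Z(o) = o/27 (Z(o) = -o/(9*(-3)) = -o*(-1)/(9*3) = -(-1)*o/27 = o/27)
s(R) = R*(4 + R)
W(U, D) = 0 (W(U, D) = (0*(4 + 0))*6 = (0*4)*6 = 0*6 = 0)
I(P, x) = -3/x
I(W(2, Z(0))*(4 + 6), 31)² = (-3/31)² = 9/961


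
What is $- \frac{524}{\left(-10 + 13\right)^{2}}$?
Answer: $- \frac{524}{9} \approx -58.222$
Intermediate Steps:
$- \frac{524}{\left(-10 + 13\right)^{2}} = - \frac{524}{3^{2}} = - \frac{524}{9}$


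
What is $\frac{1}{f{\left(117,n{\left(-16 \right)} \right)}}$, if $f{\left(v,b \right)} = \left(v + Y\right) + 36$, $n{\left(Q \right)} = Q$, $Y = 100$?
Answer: $\frac{1}{253} \approx 0.0039526$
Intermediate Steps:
$f{\left(v,b \right)} = 136 + v$ ($f{\left(v,b \right)} = \left(v + 100\right) + 36 = \left(100 + v\right) + 36 = 136 + v$)
$\frac{1}{f{\left(117,n{\left(-16 \right)} \right)}} = \frac{1}{136 + 117} = \frac{1}{253}$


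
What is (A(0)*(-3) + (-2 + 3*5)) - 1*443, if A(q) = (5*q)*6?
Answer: -430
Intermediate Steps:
A(q) = 30*q
(A(0)*(-3) + (-2 + 3*5)) - 1*443 = ((30*0)*(-3) + (-2 + 3*5)) - 1*443 = (0*(-3) + (-2 + 15)) - 443 = (0 + 13) - 443 = 13 - 443 = -430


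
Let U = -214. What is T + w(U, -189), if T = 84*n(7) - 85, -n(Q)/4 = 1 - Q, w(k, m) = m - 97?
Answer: 1645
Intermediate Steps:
w(k, m) = -97 + m
n(Q) = -4 + 4*Q (n(Q) = -4*(1 - Q) = -4 + 4*Q)
T = 1931 (T = 84*(-4 + 4*7) - 85 = 84*(-4 + 28) - 85 = 84*24 - 85 = 2016 - 85 = 1931)
T + w(U, -189) = 1931 + (-97 - 189) = 1931 - 286 = 1645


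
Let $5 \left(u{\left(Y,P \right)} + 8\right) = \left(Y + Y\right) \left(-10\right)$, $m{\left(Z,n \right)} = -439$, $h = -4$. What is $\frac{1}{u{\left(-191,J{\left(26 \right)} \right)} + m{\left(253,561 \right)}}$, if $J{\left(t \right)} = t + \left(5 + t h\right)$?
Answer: $\frac{1}{317} \approx 0.0031546$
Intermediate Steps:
$J{\left(t \right)} = 5 - 3 t$ ($J{\left(t \right)} = t + \left(5 + t \left(-4\right)\right) = t - \left(-5 + 4 t\right) = 5 - 3 t$)
$u{\left(Y,P \right)} = -8 - 4 Y$ ($u{\left(Y,P \right)} = -8 + \frac{\left(Y + Y\right) \left(-10\right)}{5} = -8 + \frac{2 Y \left(-10\right)}{5} = -8 + \frac{\left(-20\right) Y}{5} = -8 - 4 Y$)
$\frac{1}{u{\left(-191,J{\left(26 \right)} \right)} + m{\left(253,561 \right)}} = \frac{1}{\left(-8 - -764\right) - 439} = \frac{1}{\left(-8 + 764\right) - 439} = \frac{1}{756 - 439} = \frac{1}{317}$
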